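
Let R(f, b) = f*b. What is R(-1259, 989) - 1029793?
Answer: -2274944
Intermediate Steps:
R(f, b) = b*f
R(-1259, 989) - 1029793 = 989*(-1259) - 1029793 = -1245151 - 1029793 = -2274944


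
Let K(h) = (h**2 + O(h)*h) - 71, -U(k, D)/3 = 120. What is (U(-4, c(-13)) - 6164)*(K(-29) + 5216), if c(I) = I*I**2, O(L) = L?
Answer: -44539348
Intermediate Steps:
c(I) = I**3
U(k, D) = -360 (U(k, D) = -3*120 = -360)
K(h) = -71 + 2*h**2 (K(h) = (h**2 + h*h) - 71 = (h**2 + h**2) - 71 = 2*h**2 - 71 = -71 + 2*h**2)
(U(-4, c(-13)) - 6164)*(K(-29) + 5216) = (-360 - 6164)*((-71 + 2*(-29)**2) + 5216) = -6524*((-71 + 2*841) + 5216) = -6524*((-71 + 1682) + 5216) = -6524*(1611 + 5216) = -6524*6827 = -44539348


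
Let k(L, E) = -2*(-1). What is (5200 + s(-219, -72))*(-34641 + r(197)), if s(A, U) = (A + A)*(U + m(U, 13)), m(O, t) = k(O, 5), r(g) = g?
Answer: -1235161840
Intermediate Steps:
k(L, E) = 2
m(O, t) = 2
s(A, U) = 2*A*(2 + U) (s(A, U) = (A + A)*(U + 2) = (2*A)*(2 + U) = 2*A*(2 + U))
(5200 + s(-219, -72))*(-34641 + r(197)) = (5200 + 2*(-219)*(2 - 72))*(-34641 + 197) = (5200 + 2*(-219)*(-70))*(-34444) = (5200 + 30660)*(-34444) = 35860*(-34444) = -1235161840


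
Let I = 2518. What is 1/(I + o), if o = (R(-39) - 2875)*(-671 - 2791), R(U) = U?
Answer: 1/10090786 ≈ 9.9100e-8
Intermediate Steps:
o = 10088268 (o = (-39 - 2875)*(-671 - 2791) = -2914*(-3462) = 10088268)
1/(I + o) = 1/(2518 + 10088268) = 1/10090786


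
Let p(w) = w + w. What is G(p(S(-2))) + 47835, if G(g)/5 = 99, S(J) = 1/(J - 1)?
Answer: 48330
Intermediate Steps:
S(J) = 1/(-1 + J)
p(w) = 2*w
G(g) = 495 (G(g) = 5*99 = 495)
G(p(S(-2))) + 47835 = 495 + 47835 = 48330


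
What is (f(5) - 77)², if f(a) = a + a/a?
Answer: 5041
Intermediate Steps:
f(a) = 1 + a (f(a) = a + 1 = 1 + a)
(f(5) - 77)² = ((1 + 5) - 77)² = (6 - 77)² = (-71)² = 5041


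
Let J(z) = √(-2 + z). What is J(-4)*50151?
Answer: 50151*I*√6 ≈ 1.2284e+5*I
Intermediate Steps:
J(-4)*50151 = √(-2 - 4)*50151 = √(-6)*50151 = (I*√6)*50151 = 50151*I*√6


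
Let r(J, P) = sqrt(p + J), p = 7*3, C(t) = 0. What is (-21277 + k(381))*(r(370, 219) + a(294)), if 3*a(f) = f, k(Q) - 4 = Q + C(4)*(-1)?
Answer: -2047416 - 20892*sqrt(391) ≈ -2.4605e+6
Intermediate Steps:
p = 21
k(Q) = 4 + Q (k(Q) = 4 + (Q + 0*(-1)) = 4 + (Q + 0) = 4 + Q)
a(f) = f/3
r(J, P) = sqrt(21 + J)
(-21277 + k(381))*(r(370, 219) + a(294)) = (-21277 + (4 + 381))*(sqrt(21 + 370) + (1/3)*294) = (-21277 + 385)*(sqrt(391) + 98) = -20892*(98 + sqrt(391)) = -2047416 - 20892*sqrt(391)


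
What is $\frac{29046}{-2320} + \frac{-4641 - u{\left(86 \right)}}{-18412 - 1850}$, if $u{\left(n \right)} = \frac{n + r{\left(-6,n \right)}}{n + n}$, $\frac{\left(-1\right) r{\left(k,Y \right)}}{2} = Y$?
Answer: $- \frac{144441023}{11751960} \approx -12.291$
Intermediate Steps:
$r{\left(k,Y \right)} = - 2 Y$
$u{\left(n \right)} = - \frac{1}{2}$ ($u{\left(n \right)} = \frac{n - 2 n}{n + n} = \frac{\left(-1\right) n}{2 n} = - n \frac{1}{2 n} = - \frac{1}{2}$)
$\frac{29046}{-2320} + \frac{-4641 - u{\left(86 \right)}}{-18412 - 1850} = \frac{29046}{-2320} + \frac{-4641 - - \frac{1}{2}}{-18412 - 1850} = 29046 \left(- \frac{1}{2320}\right) + \frac{-4641 + \frac{1}{2}}{-20262} = - \frac{14523}{1160} - - \frac{9281}{40524} = - \frac{14523}{1160} + \frac{9281}{40524} = - \frac{144441023}{11751960}$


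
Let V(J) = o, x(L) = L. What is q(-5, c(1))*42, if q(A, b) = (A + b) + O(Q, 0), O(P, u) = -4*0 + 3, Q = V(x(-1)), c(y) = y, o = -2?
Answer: -42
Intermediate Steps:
V(J) = -2
Q = -2
O(P, u) = 3 (O(P, u) = 0 + 3 = 3)
q(A, b) = 3 + A + b (q(A, b) = (A + b) + 3 = 3 + A + b)
q(-5, c(1))*42 = (3 - 5 + 1)*42 = -1*42 = -42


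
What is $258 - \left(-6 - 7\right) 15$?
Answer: $453$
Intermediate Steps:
$258 - \left(-6 - 7\right) 15 = 258 - \left(-13\right) 15 = 258 - -195 = 258 + 195 = 453$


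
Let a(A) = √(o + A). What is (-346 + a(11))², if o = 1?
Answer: 119728 - 1384*√3 ≈ 1.1733e+5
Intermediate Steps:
a(A) = √(1 + A)
(-346 + a(11))² = (-346 + √(1 + 11))² = (-346 + √12)² = (-346 + 2*√3)²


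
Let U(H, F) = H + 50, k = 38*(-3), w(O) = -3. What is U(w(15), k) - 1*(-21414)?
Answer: 21461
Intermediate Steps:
k = -114
U(H, F) = 50 + H
U(w(15), k) - 1*(-21414) = (50 - 3) - 1*(-21414) = 47 + 21414 = 21461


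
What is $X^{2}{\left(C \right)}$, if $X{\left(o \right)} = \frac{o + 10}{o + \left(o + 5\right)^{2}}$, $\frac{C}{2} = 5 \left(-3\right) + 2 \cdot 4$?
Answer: $\frac{16}{4489} \approx 0.0035643$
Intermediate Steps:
$C = -14$ ($C = 2 \left(5 \left(-3\right) + 2 \cdot 4\right) = 2 \left(-15 + 8\right) = 2 \left(-7\right) = -14$)
$X{\left(o \right)} = \frac{10 + o}{o + \left(5 + o\right)^{2}}$
$X^{2}{\left(C \right)} = \left(\frac{10 - 14}{-14 + \left(5 - 14\right)^{2}}\right)^{2} = \left(\frac{1}{-14 + \left(-9\right)^{2}} \left(-4\right)\right)^{2} = \left(\frac{1}{-14 + 81} \left(-4\right)\right)^{2} = \left(\frac{1}{67} \left(-4\right)\right)^{2} = \left(- \frac{4}{67}\right)^{2} = \frac{16}{4489}$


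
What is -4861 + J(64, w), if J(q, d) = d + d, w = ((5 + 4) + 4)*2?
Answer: -4809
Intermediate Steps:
w = 26 (w = (9 + 4)*2 = 13*2 = 26)
J(q, d) = 2*d
-4861 + J(64, w) = -4861 + 2*26 = -4861 + 52 = -4809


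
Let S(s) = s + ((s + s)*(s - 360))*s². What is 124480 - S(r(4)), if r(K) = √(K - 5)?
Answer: 124478 - 721*I ≈ 1.2448e+5 - 721.0*I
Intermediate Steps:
r(K) = √(-5 + K)
S(s) = s + 2*s³*(-360 + s) (S(s) = s + ((2*s)*(-360 + s))*s² = s + (2*s*(-360 + s))*s² = s + 2*s³*(-360 + s))
124480 - S(r(4)) = 124480 - (√(-5 + 4) - 720*(-5 + 4)^(3/2) + 2*(√(-5 + 4))⁴) = 124480 - (√(-1) - 720*(-I) + 2*(√(-1))⁴) = 124480 - (I - 720*(-I) + 2*I⁴) = 124480 - (I - (-720)*I + 2*1) = 124480 - (I + 720*I + 2) = 124480 - (2 + 721*I) = 124480 + (-2 - 721*I) = 124478 - 721*I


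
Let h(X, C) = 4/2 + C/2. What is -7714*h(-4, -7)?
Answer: 11571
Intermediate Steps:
h(X, C) = 2 + C/2 (h(X, C) = 4*(1/2) + C*(1/2) = 2 + C/2)
-7714*h(-4, -7) = -7714*(2 + (1/2)*(-7)) = -7714*(2 - 7/2) = -7714*(-3/2) = 11571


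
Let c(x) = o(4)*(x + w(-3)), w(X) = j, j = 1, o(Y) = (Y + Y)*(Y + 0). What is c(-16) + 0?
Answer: -480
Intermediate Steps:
o(Y) = 2*Y² (o(Y) = (2*Y)*Y = 2*Y²)
w(X) = 1
c(x) = 32 + 32*x (c(x) = (2*4²)*(x + 1) = (2*16)*(1 + x) = 32*(1 + x) = 32 + 32*x)
c(-16) + 0 = (32 + 32*(-16)) + 0 = (32 - 512) + 0 = -480 + 0 = -480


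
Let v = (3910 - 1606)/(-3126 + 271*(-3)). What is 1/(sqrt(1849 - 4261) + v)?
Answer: -84032/346566921 - 1723969*I*sqrt(67)/693133842 ≈ -0.00024247 - 0.020359*I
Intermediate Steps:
v = -768/1313 (v = 2304/(-3126 - 813) = 2304/(-3939) = 2304*(-1/3939) = -768/1313 ≈ -0.58492)
1/(sqrt(1849 - 4261) + v) = 1/(sqrt(1849 - 4261) - 768/1313) = 1/(sqrt(-2412) - 768/1313) = 1/(6*I*sqrt(67) - 768/1313) = 1/(-768/1313 + 6*I*sqrt(67))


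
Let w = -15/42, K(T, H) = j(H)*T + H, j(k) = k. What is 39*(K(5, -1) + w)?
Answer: -3471/14 ≈ -247.93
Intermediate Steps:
K(T, H) = H + H*T (K(T, H) = H*T + H = H + H*T)
w = -5/14 (w = -15*1/42 = -5/14 ≈ -0.35714)
39*(K(5, -1) + w) = 39*(-(1 + 5) - 5/14) = 39*(-1*6 - 5/14) = 39*(-6 - 5/14) = 39*(-89/14) = -3471/14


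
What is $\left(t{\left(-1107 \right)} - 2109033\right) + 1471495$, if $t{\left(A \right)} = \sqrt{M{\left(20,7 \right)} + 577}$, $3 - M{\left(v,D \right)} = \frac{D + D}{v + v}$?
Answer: $-637538 + \frac{\sqrt{57965}}{10} \approx -6.3751 \cdot 10^{5}$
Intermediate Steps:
$M{\left(v,D \right)} = 3 - \frac{D}{v}$ ($M{\left(v,D \right)} = 3 - \frac{D + D}{v + v} = 3 - \frac{2 D}{2 v} = 3 - 2 D \frac{1}{2 v} = 3 - \frac{D}{v}$)
$t{\left(A \right)} = \frac{\sqrt{57965}}{10}$ ($t{\left(A \right)} = \sqrt{\left(3 - \frac{7}{20}\right) + 577} = \sqrt{\frac{53}{20} + 577} = \sqrt{\frac{11593}{20}} = \frac{\sqrt{57965}}{10}$)
$\left(t{\left(-1107 \right)} - 2109033\right) + 1471495 = \left(\frac{\sqrt{57965}}{10} - 2109033\right) + 1471495 = \left(-2109033 + \frac{\sqrt{57965}}{10}\right) + 1471495 = -637538 + \frac{\sqrt{57965}}{10}$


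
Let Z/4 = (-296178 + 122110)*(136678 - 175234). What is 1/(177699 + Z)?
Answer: 1/26845640931 ≈ 3.7250e-11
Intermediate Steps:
Z = 26845463232 (Z = 4*((-296178 + 122110)*(136678 - 175234)) = 4*(-174068*(-38556)) = 4*6711365808 = 26845463232)
1/(177699 + Z) = 1/(177699 + 26845463232) = 1/26845640931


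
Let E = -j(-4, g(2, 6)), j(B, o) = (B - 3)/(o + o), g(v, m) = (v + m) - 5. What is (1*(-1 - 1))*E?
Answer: -7/3 ≈ -2.3333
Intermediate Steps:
g(v, m) = -5 + m + v (g(v, m) = (m + v) - 5 = -5 + m + v)
j(B, o) = (-3 + B)/(2*o) (j(B, o) = (-3 + B)/((2*o)) = (-3 + B)*(1/(2*o)) = (-3 + B)/(2*o))
E = 7/6 (E = -(-3 - 4)/(2*(-5 + 6 + 2)) = -(-7)/(2*3) = -1*(-7/6) = 7/6 ≈ 1.1667)
(1*(-1 - 1))*E = (1*(-1 - 1))*(7/6) = (1*(-2))*(7/6) = -2*7/6 = -7/3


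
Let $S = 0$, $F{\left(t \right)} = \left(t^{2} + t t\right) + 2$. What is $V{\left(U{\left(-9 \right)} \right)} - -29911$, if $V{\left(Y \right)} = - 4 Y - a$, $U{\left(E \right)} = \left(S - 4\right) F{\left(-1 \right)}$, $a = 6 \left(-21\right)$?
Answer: $30101$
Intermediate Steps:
$F{\left(t \right)} = 2 + 2 t^{2}$ ($F{\left(t \right)} = \left(t^{2} + t^{2}\right) + 2 = 2 t^{2} + 2 = 2 + 2 t^{2}$)
$a = -126$
$U{\left(E \right)} = -16$ ($U{\left(E \right)} = \left(0 - 4\right) \left(2 + 2 \left(-1\right)^{2}\right) = - 4 \left(2 + 2 \cdot 1\right) = - 4 \left(2 + 2\right) = \left(-4\right) 4 = -16$)
$V{\left(Y \right)} = 126 - 4 Y$ ($V{\left(Y \right)} = - 4 Y - -126 = - 4 Y + 126 = 126 - 4 Y$)
$V{\left(U{\left(-9 \right)} \right)} - -29911 = \left(126 - -64\right) - -29911 = \left(126 + 64\right) + 29911 = 190 + 29911 = 30101$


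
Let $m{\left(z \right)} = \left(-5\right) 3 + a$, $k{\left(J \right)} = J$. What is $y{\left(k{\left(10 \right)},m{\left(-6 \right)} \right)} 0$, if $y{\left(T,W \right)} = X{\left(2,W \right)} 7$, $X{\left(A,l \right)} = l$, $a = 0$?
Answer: $0$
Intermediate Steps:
$m{\left(z \right)} = -15$ ($m{\left(z \right)} = \left(-5\right) 3 + 0 = -15 + 0 = -15$)
$y{\left(T,W \right)} = 7 W$ ($y{\left(T,W \right)} = W 7 = 7 W$)
$y{\left(k{\left(10 \right)},m{\left(-6 \right)} \right)} 0 = 7 \left(-15\right) 0 = \left(-105\right) 0 = 0$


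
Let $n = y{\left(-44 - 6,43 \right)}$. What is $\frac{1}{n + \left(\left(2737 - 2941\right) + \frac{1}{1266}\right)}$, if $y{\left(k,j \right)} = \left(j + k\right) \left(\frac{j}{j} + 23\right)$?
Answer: $- \frac{1266}{470951} \approx -0.0026882$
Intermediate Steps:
$y{\left(k,j \right)} = 24 j + 24 k$ ($y{\left(k,j \right)} = \left(j + k\right) \left(1 + 23\right) = \left(j + k\right) 24 = 24 j + 24 k$)
$n = -168$ ($n = 24 \cdot 43 + 24 \left(-44 - 6\right) = 1032 + 24 \left(-50\right) = 1032 - 1200 = -168$)
$\frac{1}{n + \left(\left(2737 - 2941\right) + \frac{1}{1266}\right)} = \frac{1}{-168 + \left(\left(2737 - 2941\right) + \frac{1}{1266}\right)} = \frac{1}{-168 + \left(-204 + \frac{1}{1266}\right)} = \frac{1}{-168 - \frac{258263}{1266}} = \frac{1}{- \frac{470951}{1266}} = - \frac{1266}{470951}$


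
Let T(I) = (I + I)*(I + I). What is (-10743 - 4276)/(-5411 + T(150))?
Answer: -15019/84589 ≈ -0.17755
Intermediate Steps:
T(I) = 4*I² (T(I) = (2*I)*(2*I) = 4*I²)
(-10743 - 4276)/(-5411 + T(150)) = (-10743 - 4276)/(-5411 + 4*150²) = -15019/(-5411 + 4*22500) = -15019/(-5411 + 90000) = -15019/84589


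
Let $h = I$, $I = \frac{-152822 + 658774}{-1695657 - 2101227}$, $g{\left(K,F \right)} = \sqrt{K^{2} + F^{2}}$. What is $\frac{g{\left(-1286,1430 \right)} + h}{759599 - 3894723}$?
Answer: $\frac{31622}{743981384601} - \frac{\sqrt{924674}}{1567562} \approx -0.00061339$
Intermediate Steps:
$g{\left(K,F \right)} = \sqrt{F^{2} + K^{2}}$
$I = - \frac{126488}{949221}$ ($I = \frac{505952}{-3796884} = 505952 \left(- \frac{1}{3796884}\right) = - \frac{126488}{949221} \approx -0.13325$)
$h = - \frac{126488}{949221} \approx -0.13325$
$\frac{g{\left(-1286,1430 \right)} + h}{759599 - 3894723} = \frac{\sqrt{1430^{2} + \left(-1286\right)^{2}} - \frac{126488}{949221}}{759599 - 3894723} = \frac{\sqrt{2044900 + 1653796} - \frac{126488}{949221}}{-3135124} = \left(\sqrt{3698696} - \frac{126488}{949221}\right) \left(- \frac{1}{3135124}\right) = \left(2 \sqrt{924674} - \frac{126488}{949221}\right) \left(- \frac{1}{3135124}\right) = \left(- \frac{126488}{949221} + 2 \sqrt{924674}\right) \left(- \frac{1}{3135124}\right) = \frac{31622}{743981384601} - \frac{\sqrt{924674}}{1567562}$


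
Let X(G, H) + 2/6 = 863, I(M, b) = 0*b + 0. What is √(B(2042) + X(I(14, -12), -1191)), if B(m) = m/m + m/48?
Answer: √130494/12 ≈ 30.103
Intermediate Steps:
I(M, b) = 0 (I(M, b) = 0 + 0 = 0)
B(m) = 1 + m/48 (B(m) = 1 + m*(1/48) = 1 + m/48)
X(G, H) = 2588/3 (X(G, H) = -⅓ + 863 = 2588/3)
√(B(2042) + X(I(14, -12), -1191)) = √((1 + (1/48)*2042) + 2588/3) = √((1 + 1021/24) + 2588/3) = √(1045/24 + 2588/3) = √(21749/24) = √130494/12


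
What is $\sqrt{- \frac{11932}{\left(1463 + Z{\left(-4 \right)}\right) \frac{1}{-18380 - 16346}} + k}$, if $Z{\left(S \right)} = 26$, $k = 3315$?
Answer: $\frac{\sqrt{624317847163}}{1489} \approx 530.65$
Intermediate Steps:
$\sqrt{- \frac{11932}{\left(1463 + Z{\left(-4 \right)}\right) \frac{1}{-18380 - 16346}} + k} = \sqrt{- \frac{11932}{\left(1463 + 26\right) \frac{1}{-18380 - 16346}} + 3315} = \sqrt{- \frac{11932}{1489 \frac{1}{-34726}} + 3315} = \sqrt{- \frac{11932}{1489 \left(- \frac{1}{34726}\right)} + 3315} = \sqrt{- \frac{11932}{- \frac{1489}{34726}} + 3315} = \sqrt{\left(-11932\right) \left(- \frac{34726}{1489}\right) + 3315} = \sqrt{\frac{414350632}{1489} + 3315} = \sqrt{\frac{419286667}{1489}} = \frac{\sqrt{624317847163}}{1489}$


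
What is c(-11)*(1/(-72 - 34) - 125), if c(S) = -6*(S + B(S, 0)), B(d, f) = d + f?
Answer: -874566/53 ≈ -16501.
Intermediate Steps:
c(S) = -12*S (c(S) = -6*(S + (S + 0)) = -6*(S + S) = -12*S)
c(-11)*(1/(-72 - 34) - 125) = (-12*(-11))*(1/(-72 - 34) - 125) = 132*(1/(-106) - 125) = 132*(-1/106 - 125) = 132*(-13251/106) = -874566/53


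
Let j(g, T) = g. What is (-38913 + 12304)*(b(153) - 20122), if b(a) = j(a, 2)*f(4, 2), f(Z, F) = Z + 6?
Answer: 494714528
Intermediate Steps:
f(Z, F) = 6 + Z
b(a) = 10*a (b(a) = a*(6 + 4) = a*10 = 10*a)
(-38913 + 12304)*(b(153) - 20122) = (-38913 + 12304)*(10*153 - 20122) = -26609*(1530 - 20122) = -26609*(-18592) = 494714528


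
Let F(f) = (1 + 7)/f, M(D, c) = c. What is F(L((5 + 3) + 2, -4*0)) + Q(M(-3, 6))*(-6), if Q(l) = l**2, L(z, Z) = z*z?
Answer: -5398/25 ≈ -215.92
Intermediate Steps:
L(z, Z) = z**2
F(f) = 8/f
F(L((5 + 3) + 2, -4*0)) + Q(M(-3, 6))*(-6) = 8/(((5 + 3) + 2)**2) + 6**2*(-6) = 8/((8 + 2)**2) + 36*(-6) = 8/(10**2) - 216 = 8/100 - 216 = 8*(1/100) - 216 = 2/25 - 216 = -5398/25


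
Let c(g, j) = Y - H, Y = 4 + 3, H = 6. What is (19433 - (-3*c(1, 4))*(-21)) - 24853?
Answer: -5483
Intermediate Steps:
Y = 7
c(g, j) = 1 (c(g, j) = 7 - 1*6 = 7 - 6 = 1)
(19433 - (-3*c(1, 4))*(-21)) - 24853 = (19433 - (-3*1)*(-21)) - 24853 = (19433 - (-3)*(-21)) - 24853 = (19433 - 1*63) - 24853 = (19433 - 63) - 24853 = 19370 - 24853 = -5483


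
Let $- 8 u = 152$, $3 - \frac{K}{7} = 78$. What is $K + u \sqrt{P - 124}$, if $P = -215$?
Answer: $-525 - 19 i \sqrt{339} \approx -525.0 - 349.83 i$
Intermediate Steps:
$K = -525$ ($K = 21 - 546 = -525$)
$u = -19$ ($u = \left(- \frac{1}{8}\right) 152 = -19$)
$K + u \sqrt{P - 124} = -525 - 19 \sqrt{-215 - 124} = -525 - 19 \sqrt{-339} = -525 - 19 i \sqrt{339}$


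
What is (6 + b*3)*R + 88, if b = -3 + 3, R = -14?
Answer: 4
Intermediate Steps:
b = 0
(6 + b*3)*R + 88 = (6 + 0*3)*(-14) + 88 = (6 + 0)*(-14) + 88 = 6*(-14) + 88 = -84 + 88 = 4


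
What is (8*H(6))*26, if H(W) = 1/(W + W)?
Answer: 52/3 ≈ 17.333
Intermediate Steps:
H(W) = 1/(2*W)
(8*H(6))*26 = (8*((1/2)/6))*26 = (8*((1/2)*(1/6)))*26 = (8*(1/12))*26 = (2/3)*26 = 52/3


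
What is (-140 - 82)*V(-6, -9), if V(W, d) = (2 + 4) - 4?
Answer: -444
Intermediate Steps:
V(W, d) = 2 (V(W, d) = 6 - 4 = 2)
(-140 - 82)*V(-6, -9) = (-140 - 82)*2 = -222*2 = -444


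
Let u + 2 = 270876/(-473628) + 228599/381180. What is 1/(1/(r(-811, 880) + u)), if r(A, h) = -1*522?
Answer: -7883053554289/15044793420 ≈ -523.97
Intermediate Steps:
r(A, h) = -522
u = -29671389049/15044793420 (u = -2 + (270876/(-473628) + 228599/381180) = -2 + (270876*(-1/473628) + 228599*(1/381180)) = -2 + (-22573/39469 + 228599/381180) = -2 + 418197791/15044793420 = -29671389049/15044793420 ≈ -1.9722)
1/(1/(r(-811, 880) + u)) = 1/(1/(-522 - 29671389049/15044793420)) = 1/(1/(-7883053554289/15044793420)) = 1/(-15044793420/7883053554289) = -7883053554289/15044793420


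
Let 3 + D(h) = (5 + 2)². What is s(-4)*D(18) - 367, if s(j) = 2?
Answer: -275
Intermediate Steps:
D(h) = 46 (D(h) = -3 + (5 + 2)² = -3 + 7² = -3 + 49 = 46)
s(-4)*D(18) - 367 = 2*46 - 367 = 92 - 367 = -275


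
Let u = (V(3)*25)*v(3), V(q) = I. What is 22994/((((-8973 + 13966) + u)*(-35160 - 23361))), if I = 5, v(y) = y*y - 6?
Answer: -11497/157070364 ≈ -7.3196e-5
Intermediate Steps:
v(y) = -6 + y**2 (v(y) = y**2 - 6 = -6 + y**2)
V(q) = 5
u = 375 (u = (5*25)*(-6 + 3**2) = 125*(-6 + 9) = 125*3 = 375)
22994/((((-8973 + 13966) + u)*(-35160 - 23361))) = 22994/((((-8973 + 13966) + 375)*(-35160 - 23361))) = 22994/(((4993 + 375)*(-58521))) = 22994/((5368*(-58521))) = 22994/(-314140728) = 22994*(-1/314140728) = -11497/157070364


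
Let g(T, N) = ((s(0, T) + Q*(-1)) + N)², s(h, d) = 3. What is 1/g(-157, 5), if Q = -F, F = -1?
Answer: 1/49 ≈ 0.020408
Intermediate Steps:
Q = 1 (Q = -1*(-1) = 1)
g(T, N) = (2 + N)² (g(T, N) = ((3 + 1*(-1)) + N)² = ((3 - 1) + N)² = (2 + N)²)
1/g(-157, 5) = 1/((2 + 5)²) = 1/(7²) = 1/49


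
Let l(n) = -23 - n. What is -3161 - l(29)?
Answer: -3109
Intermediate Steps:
-3161 - l(29) = -3161 - (-23 - 1*29) = -3161 - (-23 - 29) = -3161 - 1*(-52) = -3161 + 52 = -3109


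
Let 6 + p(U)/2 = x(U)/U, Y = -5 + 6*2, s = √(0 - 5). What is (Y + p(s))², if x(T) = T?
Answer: 9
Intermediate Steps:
s = I*√5 (s = √(-5) = I*√5 ≈ 2.2361*I)
Y = 7 (Y = -5 + 12 = 7)
p(U) = -10 (p(U) = -12 + 2*(U/U) = -12 + 2*1 = -12 + 2 = -10)
(Y + p(s))² = (7 - 10)² = (-3)² = 9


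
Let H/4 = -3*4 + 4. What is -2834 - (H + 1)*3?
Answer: -2741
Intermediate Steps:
H = -32 (H = 4*(-3*4 + 4) = 4*(-12 + 4) = 4*(-8) = -32)
-2834 - (H + 1)*3 = -2834 - (-32 + 1)*3 = -2834 - (-31)*3 = -2834 - 1*(-93) = -2834 + 93 = -2741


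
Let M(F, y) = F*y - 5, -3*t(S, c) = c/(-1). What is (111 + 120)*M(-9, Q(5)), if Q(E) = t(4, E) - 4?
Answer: 3696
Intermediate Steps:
t(S, c) = c/3 (t(S, c) = -c/(3*(-1)) = -c*(-1)/3 = -(-1)*c/3 = c/3)
Q(E) = -4 + E/3 (Q(E) = E/3 - 4 = -4 + E/3)
M(F, y) = -5 + F*y
(111 + 120)*M(-9, Q(5)) = (111 + 120)*(-5 - 9*(-4 + (⅓)*5)) = 231*(-5 - 9*(-4 + 5/3)) = 231*(-5 - 9*(-7/3)) = 231*(-5 + 21) = 231*16 = 3696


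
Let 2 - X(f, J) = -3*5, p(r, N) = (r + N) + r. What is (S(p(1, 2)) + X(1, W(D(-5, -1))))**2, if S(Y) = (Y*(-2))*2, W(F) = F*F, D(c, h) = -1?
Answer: 1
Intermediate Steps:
p(r, N) = N + 2*r (p(r, N) = (N + r) + r = N + 2*r)
W(F) = F**2
X(f, J) = 17 (X(f, J) = 2 - (-3)*5 = 2 - 1*(-15) = 2 + 15 = 17)
S(Y) = -4*Y (S(Y) = -2*Y*2 = -4*Y)
(S(p(1, 2)) + X(1, W(D(-5, -1))))**2 = (-4*(2 + 2*1) + 17)**2 = (-4*(2 + 2) + 17)**2 = (-4*4 + 17)**2 = (-16 + 17)**2 = 1**2 = 1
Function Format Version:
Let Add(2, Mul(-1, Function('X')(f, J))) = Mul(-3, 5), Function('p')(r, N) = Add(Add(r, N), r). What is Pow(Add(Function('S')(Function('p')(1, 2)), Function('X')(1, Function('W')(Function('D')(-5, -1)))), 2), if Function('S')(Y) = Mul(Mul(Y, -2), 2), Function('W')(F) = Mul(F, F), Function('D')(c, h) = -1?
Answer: 1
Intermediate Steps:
Function('p')(r, N) = Add(N, Mul(2, r)) (Function('p')(r, N) = Add(Add(N, r), r) = Add(N, Mul(2, r)))
Function('W')(F) = Pow(F, 2)
Function('X')(f, J) = 17 (Function('X')(f, J) = Add(2, Mul(-1, Mul(-3, 5))) = Add(2, Mul(-1, -15)) = Add(2, 15) = 17)
Function('S')(Y) = Mul(-4, Y) (Function('S')(Y) = Mul(Mul(-2, Y), 2) = Mul(-4, Y))
Pow(Add(Function('S')(Function('p')(1, 2)), Function('X')(1, Function('W')(Function('D')(-5, -1)))), 2) = Pow(Add(Mul(-4, Add(2, Mul(2, 1))), 17), 2) = Pow(Add(Mul(-4, Add(2, 2)), 17), 2) = Pow(Add(Mul(-4, 4), 17), 2) = Pow(Add(-16, 17), 2) = Pow(1, 2) = 1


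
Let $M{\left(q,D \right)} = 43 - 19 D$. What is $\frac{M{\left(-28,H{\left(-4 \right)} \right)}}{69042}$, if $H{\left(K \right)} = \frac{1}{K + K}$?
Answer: $\frac{121}{184112} \approx 0.00065721$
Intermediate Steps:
$H{\left(K \right)} = \frac{1}{2 K}$
$M{\left(q,D \right)} = 43 - 19 D$
$\frac{M{\left(-28,H{\left(-4 \right)} \right)}}{69042} = \frac{43 - 19 \frac{1}{2 \left(-4\right)}}{69042} = \left(43 - 19 \cdot \frac{1}{2} \left(- \frac{1}{4}\right)\right) \frac{1}{69042} = \left(43 - - \frac{19}{8}\right) \frac{1}{69042} = \left(43 + \frac{19}{8}\right) \frac{1}{69042} = \frac{363}{8} \cdot \frac{1}{69042} = \frac{121}{184112}$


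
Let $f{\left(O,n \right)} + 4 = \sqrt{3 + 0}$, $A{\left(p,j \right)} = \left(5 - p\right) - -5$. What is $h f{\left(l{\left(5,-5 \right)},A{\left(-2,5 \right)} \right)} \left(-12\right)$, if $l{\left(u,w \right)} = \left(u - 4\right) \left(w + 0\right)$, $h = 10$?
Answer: $480 - 120 \sqrt{3} \approx 272.15$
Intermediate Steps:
$A{\left(p,j \right)} = 10 - p$ ($A{\left(p,j \right)} = \left(5 - p\right) + 5 = 10 - p$)
$l{\left(u,w \right)} = w \left(-4 + u\right)$ ($l{\left(u,w \right)} = \left(-4 + u\right) w = w \left(-4 + u\right)$)
$f{\left(O,n \right)} = -4 + \sqrt{3}$ ($f{\left(O,n \right)} = -4 + \sqrt{3 + 0} = -4 + \sqrt{3}$)
$h f{\left(l{\left(5,-5 \right)},A{\left(-2,5 \right)} \right)} \left(-12\right) = 10 \left(-4 + \sqrt{3}\right) \left(-12\right) = \left(-40 + 10 \sqrt{3}\right) \left(-12\right) = 480 - 120 \sqrt{3}$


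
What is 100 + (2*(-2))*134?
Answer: -436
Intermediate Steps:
100 + (2*(-2))*134 = 100 - 4*134 = 100 - 536 = -436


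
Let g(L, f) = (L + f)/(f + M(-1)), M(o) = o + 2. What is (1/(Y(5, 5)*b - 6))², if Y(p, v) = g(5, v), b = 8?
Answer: 9/484 ≈ 0.018595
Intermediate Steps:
M(o) = 2 + o
g(L, f) = (L + f)/(1 + f) (g(L, f) = (L + f)/(f + (2 - 1)) = (L + f)/(f + 1) = (L + f)/(1 + f))
Y(p, v) = (5 + v)/(1 + v)
(1/(Y(5, 5)*b - 6))² = (1/(((5 + 5)/(1 + 5))*8 - 6))² = (1/((10/6)*8 - 6))² = (1/(((⅙)*10)*8 - 6))² = (1/((5/3)*8 - 6))² = (1/(40/3 - 6))² = (1/(22/3))² = (3/22)² = 9/484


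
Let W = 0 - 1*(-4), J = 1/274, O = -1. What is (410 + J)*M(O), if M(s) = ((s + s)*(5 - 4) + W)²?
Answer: 224682/137 ≈ 1640.0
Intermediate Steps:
J = 1/274 ≈ 0.0036496
W = 4 (W = 0 + 4 = 4)
M(s) = (4 + 2*s)² (M(s) = ((s + s)*(5 - 4) + 4)² = ((2*s)*1 + 4)² = (2*s + 4)² = (4 + 2*s)²)
(410 + J)*M(O) = (410 + 1/274)*(4*(2 - 1)²) = 112341*(4*1²)/274 = 112341*(4*1)/274 = (112341/274)*4 = 224682/137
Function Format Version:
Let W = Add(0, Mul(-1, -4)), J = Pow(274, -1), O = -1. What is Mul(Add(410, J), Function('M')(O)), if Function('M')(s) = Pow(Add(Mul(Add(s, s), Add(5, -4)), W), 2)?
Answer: Rational(224682, 137) ≈ 1640.0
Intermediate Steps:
J = Rational(1, 274) ≈ 0.0036496
W = 4 (W = Add(0, 4) = 4)
Function('M')(s) = Pow(Add(4, Mul(2, s)), 2) (Function('M')(s) = Pow(Add(Mul(Add(s, s), Add(5, -4)), 4), 2) = Pow(Add(Mul(Mul(2, s), 1), 4), 2) = Pow(Add(Mul(2, s), 4), 2) = Pow(Add(4, Mul(2, s)), 2))
Mul(Add(410, J), Function('M')(O)) = Mul(Add(410, Rational(1, 274)), Mul(4, Pow(Add(2, -1), 2))) = Mul(Rational(112341, 274), Mul(4, Pow(1, 2))) = Mul(Rational(112341, 274), Mul(4, 1)) = Mul(Rational(112341, 274), 4) = Rational(224682, 137)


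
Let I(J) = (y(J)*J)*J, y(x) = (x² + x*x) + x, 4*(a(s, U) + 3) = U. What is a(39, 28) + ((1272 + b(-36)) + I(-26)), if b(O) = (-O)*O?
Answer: 896356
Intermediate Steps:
a(s, U) = -3 + U/4
y(x) = x + 2*x² (y(x) = (x² + x²) + x = 2*x² + x = x + 2*x²)
b(O) = -O²
I(J) = J³*(1 + 2*J) (I(J) = ((J*(1 + 2*J))*J)*J = (J²*(1 + 2*J))*J = J³*(1 + 2*J))
a(39, 28) + ((1272 + b(-36)) + I(-26)) = (-3 + (¼)*28) + ((1272 - 1*(-36)²) + (-26)³*(1 + 2*(-26))) = (-3 + 7) + ((1272 - 1*1296) - 17576*(1 - 52)) = 4 + ((1272 - 1296) - 17576*(-51)) = 4 + (-24 + 896376) = 4 + 896352 = 896356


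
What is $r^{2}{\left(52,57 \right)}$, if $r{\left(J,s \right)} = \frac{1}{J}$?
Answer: $\frac{1}{2704} \approx 0.00036982$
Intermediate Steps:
$r^{2}{\left(52,57 \right)} = \left(\frac{1}{52}\right)^{2} = \frac{1}{2704}$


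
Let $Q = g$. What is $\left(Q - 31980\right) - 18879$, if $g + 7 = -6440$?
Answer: $-57306$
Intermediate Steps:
$g = -6447$ ($g = -7 - 6440 = -6447$)
$Q = -6447$
$\left(Q - 31980\right) - 18879 = \left(-6447 - 31980\right) - 18879 = -38427 - 18879 = -57306$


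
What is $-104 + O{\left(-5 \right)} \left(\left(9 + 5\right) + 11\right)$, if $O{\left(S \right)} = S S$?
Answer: $521$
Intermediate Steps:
$O{\left(S \right)} = S^{2}$
$-104 + O{\left(-5 \right)} \left(\left(9 + 5\right) + 11\right) = -104 + \left(-5\right)^{2} \left(\left(9 + 5\right) + 11\right) = -104 + 25 \left(14 + 11\right) = -104 + 25 \cdot 25 = -104 + 625 = 521$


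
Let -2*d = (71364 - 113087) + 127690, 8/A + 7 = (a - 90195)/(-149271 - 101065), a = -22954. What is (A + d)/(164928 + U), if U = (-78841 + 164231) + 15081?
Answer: -140921369677/870085673994 ≈ -0.16196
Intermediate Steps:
A = -2002688/1639203 (A = 8/(-7 + (-22954 - 90195)/(-149271 - 101065)) = 8/(-7 - 113149/(-250336)) = 8/(-7 - 113149*(-1/250336)) = 8/(-7 + 113149/250336) = 8/(-1639203/250336) = 8*(-250336/1639203) = -2002688/1639203 ≈ -1.2217)
d = -85967/2 (d = -((71364 - 113087) + 127690)/2 = -(-41723 + 127690)/2 = -½*85967 = -85967/2 ≈ -42984.)
U = 100471 (U = 85390 + 15081 = 100471)
(A + d)/(164928 + U) = (-2002688/1639203 - 85967/2)/(164928 + 100471) = -140921369677/3278406/265399 = -140921369677/3278406*1/265399 = -140921369677/870085673994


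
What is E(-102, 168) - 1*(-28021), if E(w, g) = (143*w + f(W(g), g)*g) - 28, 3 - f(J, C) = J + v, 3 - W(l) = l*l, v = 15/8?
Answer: 4754724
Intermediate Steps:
v = 15/8 (v = 15*(⅛) = 15/8 ≈ 1.8750)
W(l) = 3 - l² (W(l) = 3 - l*l = 3 - l²)
f(J, C) = 9/8 - J (f(J, C) = 3 - (J + 15/8) = 3 - (15/8 + J) = 3 + (-15/8 - J) = 9/8 - J)
E(w, g) = -28 + 143*w + g*(-15/8 + g²) (E(w, g) = (143*w + (9/8 - (3 - g²))*g) - 28 = (143*w + (9/8 + (-3 + g²))*g) - 28 = (143*w + (-15/8 + g²)*g) - 28 = (143*w + g*(-15/8 + g²)) - 28 = -28 + 143*w + g*(-15/8 + g²))
E(-102, 168) - 1*(-28021) = (-28 + 168³ + 143*(-102) - 15/8*168) - 1*(-28021) = (-28 + 4741632 - 14586 - 315) + 28021 = 4726703 + 28021 = 4754724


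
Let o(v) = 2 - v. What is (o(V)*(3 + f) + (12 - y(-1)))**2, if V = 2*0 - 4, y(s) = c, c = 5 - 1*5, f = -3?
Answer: 144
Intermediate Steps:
c = 0 (c = 5 - 5 = 0)
y(s) = 0
V = -4 (V = 0 - 4 = -4)
(o(V)*(3 + f) + (12 - y(-1)))**2 = ((2 - 1*(-4))*(3 - 3) + (12 - 1*0))**2 = ((2 + 4)*0 + (12 + 0))**2 = (6*0 + 12)**2 = (0 + 12)**2 = 12**2 = 144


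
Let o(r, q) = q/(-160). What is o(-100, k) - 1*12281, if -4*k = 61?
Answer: -7859779/640 ≈ -12281.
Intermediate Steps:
k = -61/4 (k = -¼*61 = -61/4 ≈ -15.250)
o(r, q) = -q/160 (o(r, q) = q*(-1/160) = -q/160)
o(-100, k) - 1*12281 = -1/160*(-61/4) - 1*12281 = 61/640 - 12281 = -7859779/640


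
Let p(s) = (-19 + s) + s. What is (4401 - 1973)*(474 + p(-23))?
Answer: 993052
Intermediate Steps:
p(s) = -19 + 2*s
(4401 - 1973)*(474 + p(-23)) = (4401 - 1973)*(474 + (-19 + 2*(-23))) = 2428*(474 + (-19 - 46)) = 2428*(474 - 65) = 2428*409 = 993052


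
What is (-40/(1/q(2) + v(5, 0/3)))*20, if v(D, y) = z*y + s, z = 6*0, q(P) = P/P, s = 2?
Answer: -800/3 ≈ -266.67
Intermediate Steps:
q(P) = 1
z = 0
v(D, y) = 2 (v(D, y) = 0*y + 2 = 0 + 2 = 2)
(-40/(1/q(2) + v(5, 0/3)))*20 = (-40/(1/1 + 2))*20 = (-40/(1 + 2))*20 = (-40/3)*20 = ((⅓)*(-40))*20 = -40/3*20 = -800/3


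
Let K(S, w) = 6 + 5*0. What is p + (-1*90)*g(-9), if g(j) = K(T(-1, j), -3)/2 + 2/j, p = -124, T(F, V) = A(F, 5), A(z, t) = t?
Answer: -374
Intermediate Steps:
T(F, V) = 5
K(S, w) = 6 (K(S, w) = 6 + 0 = 6)
g(j) = 3 + 2/j (g(j) = 6/2 + 2/j = 6*(½) + 2/j = 3 + 2/j)
p + (-1*90)*g(-9) = -124 + (-1*90)*(3 + 2/(-9)) = -124 - 90*(3 + 2*(-⅑)) = -124 - 90*(3 - 2/9) = -124 - 90*25/9 = -124 - 250 = -374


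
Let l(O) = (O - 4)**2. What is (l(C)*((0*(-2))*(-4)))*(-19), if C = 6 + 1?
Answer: 0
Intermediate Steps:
C = 7
l(O) = (-4 + O)**2
(l(C)*((0*(-2))*(-4)))*(-19) = ((-4 + 7)**2*((0*(-2))*(-4)))*(-19) = (3**2*(0*(-4)))*(-19) = (9*0)*(-19) = 0*(-19) = 0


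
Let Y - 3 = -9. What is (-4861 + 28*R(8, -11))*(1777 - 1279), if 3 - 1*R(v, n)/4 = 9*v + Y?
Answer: -5934666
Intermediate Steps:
Y = -6 (Y = 3 - 9 = -6)
R(v, n) = 36 - 36*v (R(v, n) = 12 - 4*(9*v - 6) = 12 - 4*(-6 + 9*v) = 12 + (24 - 36*v) = 36 - 36*v)
(-4861 + 28*R(8, -11))*(1777 - 1279) = (-4861 + 28*(36 - 36*8))*(1777 - 1279) = (-4861 + 28*(36 - 288))*498 = (-4861 + 28*(-252))*498 = (-4861 - 7056)*498 = -11917*498 = -5934666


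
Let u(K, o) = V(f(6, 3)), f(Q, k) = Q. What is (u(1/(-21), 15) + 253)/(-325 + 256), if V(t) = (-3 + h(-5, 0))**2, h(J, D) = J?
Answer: -317/69 ≈ -4.5942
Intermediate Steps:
V(t) = 64 (V(t) = (-3 - 5)**2 = (-8)**2 = 64)
u(K, o) = 64
(u(1/(-21), 15) + 253)/(-325 + 256) = (64 + 253)/(-325 + 256) = 317/(-69) = 317*(-1/69) = -317/69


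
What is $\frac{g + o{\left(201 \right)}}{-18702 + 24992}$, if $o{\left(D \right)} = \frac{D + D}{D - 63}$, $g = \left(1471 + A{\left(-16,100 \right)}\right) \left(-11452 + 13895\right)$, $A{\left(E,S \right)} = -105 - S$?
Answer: $\frac{71135341}{144670} \approx 491.71$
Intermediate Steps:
$g = 3092838$ ($g = \left(1471 - 205\right) \left(-11452 + 13895\right) = \left(1471 - 205\right) 2443 = 1266 \cdot 2443 = 3092838$)
$o{\left(D \right)} = \frac{2 D}{-63 + D}$
$\frac{g + o{\left(201 \right)}}{-18702 + 24992} = \frac{3092838 + 2 \cdot 201 \frac{1}{-63 + 201}}{-18702 + 24992} = \frac{3092838 + 2 \cdot 201 \cdot \frac{1}{138}}{6290} = \left(3092838 + 2 \cdot 201 \cdot \frac{1}{138}\right) \frac{1}{6290} = \left(3092838 + \frac{67}{23}\right) \frac{1}{6290} = \frac{71135341}{23} \cdot \frac{1}{6290} = \frac{71135341}{144670}$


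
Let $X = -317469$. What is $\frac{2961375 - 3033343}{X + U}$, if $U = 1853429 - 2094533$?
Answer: $\frac{71968}{558573} \approx 0.12884$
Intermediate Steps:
$U = -241104$ ($U = 1853429 - 2094533 = -241104$)
$\frac{2961375 - 3033343}{X + U} = \frac{2961375 - 3033343}{-317469 - 241104} = - \frac{71968}{-558573} = \left(-71968\right) \left(- \frac{1}{558573}\right) = \frac{71968}{558573}$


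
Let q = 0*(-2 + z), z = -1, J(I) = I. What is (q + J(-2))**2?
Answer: 4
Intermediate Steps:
q = 0 (q = 0*(-2 - 1) = 0*(-3) = 0)
(q + J(-2))**2 = (0 - 2)**2 = (-2)**2 = 4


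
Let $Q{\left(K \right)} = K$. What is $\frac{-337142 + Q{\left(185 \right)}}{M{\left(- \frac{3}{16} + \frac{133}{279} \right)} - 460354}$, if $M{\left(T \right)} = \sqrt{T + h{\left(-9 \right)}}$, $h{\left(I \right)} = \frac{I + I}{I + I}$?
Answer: $\frac{692453460400992}{946036794924869} + \frac{4043484 \sqrt{178405}}{946036794924869} \approx 0.73195$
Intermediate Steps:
$h{\left(I \right)} = 1$ ($h{\left(I \right)} = \frac{2 I}{2 I} = 2 I \frac{1}{2 I} = 1$)
$M{\left(T \right)} = \sqrt{1 + T}$ ($M{\left(T \right)} = \sqrt{T + 1} = \sqrt{1 + T}$)
$\frac{-337142 + Q{\left(185 \right)}}{M{\left(- \frac{3}{16} + \frac{133}{279} \right)} - 460354} = \frac{-337142 + 185}{\sqrt{1 + \left(- \frac{3}{16} + \frac{133}{279}\right)} - 460354} = - \frac{336957}{\sqrt{1 + \left(\left(-3\right) \frac{1}{16} + 133 \cdot \frac{1}{279}\right)} - 460354} = - \frac{336957}{\sqrt{1 + \left(- \frac{3}{16} + \frac{133}{279}\right)} - 460354} = - \frac{336957}{\sqrt{1 + \frac{1291}{4464}} - 460354} = - \frac{336957}{\sqrt{\frac{5755}{4464}} - 460354} = - \frac{336957}{\frac{\sqrt{178405}}{372} - 460354} = - \frac{336957}{-460354 + \frac{\sqrt{178405}}{372}}$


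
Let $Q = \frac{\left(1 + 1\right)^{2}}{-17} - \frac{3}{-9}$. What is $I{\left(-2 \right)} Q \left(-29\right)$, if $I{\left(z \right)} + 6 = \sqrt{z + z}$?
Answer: $\frac{290}{17} - \frac{290 i}{51} \approx 17.059 - 5.6863 i$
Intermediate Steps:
$Q = \frac{5}{51}$ ($Q = 2^{2} \left(- \frac{1}{17}\right) - - \frac{1}{3} = 4 \left(- \frac{1}{17}\right) + \frac{1}{3} = - \frac{4}{17} + \frac{1}{3} = \frac{5}{51} \approx 0.098039$)
$I{\left(z \right)} = -6 + \sqrt{2} \sqrt{z}$ ($I{\left(z \right)} = -6 + \sqrt{z + z} = -6 + \sqrt{2 z} = -6 + \sqrt{2} \sqrt{z}$)
$I{\left(-2 \right)} Q \left(-29\right) = \left(-6 + \sqrt{2} \sqrt{-2}\right) \frac{5}{51} \left(-29\right) = \left(-6 + \sqrt{2} i \sqrt{2}\right) \frac{5}{51} \left(-29\right) = \left(-6 + 2 i\right) \frac{5}{51} \left(-29\right) = \left(- \frac{10}{17} + \frac{10 i}{51}\right) \left(-29\right) = \frac{290}{17} - \frac{290 i}{51}$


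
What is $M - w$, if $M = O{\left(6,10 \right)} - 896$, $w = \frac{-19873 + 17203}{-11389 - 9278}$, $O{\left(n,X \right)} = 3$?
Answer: $- \frac{6152767}{6889} \approx -893.13$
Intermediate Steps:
$w = \frac{890}{6889}$ ($w = - \frac{2670}{-20667} = \left(-2670\right) \left(- \frac{1}{20667}\right) = \frac{890}{6889} \approx 0.12919$)
$M = -893$ ($M = 3 - 896 = -893$)
$M - w = -893 - \frac{890}{6889} = - \frac{6152767}{6889}$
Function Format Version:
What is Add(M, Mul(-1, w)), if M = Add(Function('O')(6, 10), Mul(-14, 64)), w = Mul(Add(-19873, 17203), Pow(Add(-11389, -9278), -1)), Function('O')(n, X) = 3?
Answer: Rational(-6152767, 6889) ≈ -893.13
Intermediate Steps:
w = Rational(890, 6889) (w = Mul(-2670, Pow(-20667, -1)) = Mul(-2670, Rational(-1, 20667)) = Rational(890, 6889) ≈ 0.12919)
M = -893 (M = Add(3, Mul(-14, 64)) = Add(3, -896) = -893)
Add(M, Mul(-1, w)) = Add(-893, Mul(-1, Rational(890, 6889))) = Add(-893, Rational(-890, 6889)) = Rational(-6152767, 6889)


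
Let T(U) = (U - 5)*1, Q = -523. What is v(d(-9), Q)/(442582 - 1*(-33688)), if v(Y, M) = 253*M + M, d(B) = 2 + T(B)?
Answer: -66421/238135 ≈ -0.27892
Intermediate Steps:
T(U) = -5 + U (T(U) = (-5 + U)*1 = -5 + U)
d(B) = -3 + B (d(B) = 2 + (-5 + B) = -3 + B)
v(Y, M) = 254*M
v(d(-9), Q)/(442582 - 1*(-33688)) = (254*(-523))/(442582 - 1*(-33688)) = -132842/(442582 + 33688) = -132842/476270 = -132842*1/476270 = -66421/238135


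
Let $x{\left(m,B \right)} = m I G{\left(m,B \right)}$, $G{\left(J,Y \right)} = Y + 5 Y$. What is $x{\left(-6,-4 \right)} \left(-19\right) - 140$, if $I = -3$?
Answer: $8068$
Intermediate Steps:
$G{\left(J,Y \right)} = 6 Y$
$x{\left(m,B \right)} = - 18 B m$ ($x{\left(m,B \right)} = m \left(-3\right) 6 B = - 3 m 6 B = - 18 B m$)
$x{\left(-6,-4 \right)} \left(-19\right) - 140 = \left(-18\right) \left(-4\right) \left(-6\right) \left(-19\right) - 140 = \left(-432\right) \left(-19\right) - 140 = 8208 - 140 = 8068$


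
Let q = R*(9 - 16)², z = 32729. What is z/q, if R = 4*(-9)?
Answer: -32729/1764 ≈ -18.554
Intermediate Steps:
R = -36
q = -1764 (q = -36*(9 - 16)² = -36*(-7)² = -36*49 = -1764)
z/q = 32729/(-1764) = 32729*(-1/1764) = -32729/1764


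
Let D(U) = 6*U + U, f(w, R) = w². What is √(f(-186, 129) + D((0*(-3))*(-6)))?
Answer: 186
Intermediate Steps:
D(U) = 7*U
√(f(-186, 129) + D((0*(-3))*(-6))) = √((-186)² + 7*((0*(-3))*(-6))) = √(34596 + 7*(0*(-6))) = √(34596 + 7*0) = √(34596 + 0) = √34596 = 186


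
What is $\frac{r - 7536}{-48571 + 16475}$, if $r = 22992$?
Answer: $- \frac{483}{1003} \approx -0.48156$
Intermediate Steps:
$\frac{r - 7536}{-48571 + 16475} = \frac{22992 - 7536}{-48571 + 16475} = \frac{15456}{-32096} = 15456 \left(- \frac{1}{32096}\right) = - \frac{483}{1003}$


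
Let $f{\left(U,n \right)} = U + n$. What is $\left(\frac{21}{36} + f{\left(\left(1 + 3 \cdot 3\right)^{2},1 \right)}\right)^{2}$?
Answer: $\frac{1485961}{144} \approx 10319.0$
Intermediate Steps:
$\left(\frac{21}{36} + f{\left(\left(1 + 3 \cdot 3\right)^{2},1 \right)}\right)^{2} = \left(\frac{21}{36} + \left(\left(1 + 3 \cdot 3\right)^{2} + 1\right)\right)^{2} = \left(21 \cdot \frac{1}{36} + \left(\left(1 + 9\right)^{2} + 1\right)\right)^{2} = \left(\frac{7}{12} + \left(10^{2} + 1\right)\right)^{2} = \left(\frac{7}{12} + \left(100 + 1\right)\right)^{2} = \left(\frac{7}{12} + 101\right)^{2} = \left(\frac{1219}{12}\right)^{2} = \frac{1485961}{144}$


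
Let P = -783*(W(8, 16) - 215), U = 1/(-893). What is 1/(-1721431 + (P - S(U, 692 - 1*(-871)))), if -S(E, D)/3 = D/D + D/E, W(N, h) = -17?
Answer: -1/5727049 ≈ -1.7461e-7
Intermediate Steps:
U = -1/893 ≈ -0.0011198
S(E, D) = -3 - 3*D/E (S(E, D) = -3*(D/D + D/E) = -3*(1 + D/E) = -3 - 3*D/E)
P = 181656 (P = -783*(-17 - 215) = -783*(-232) = 181656)
1/(-1721431 + (P - S(U, 692 - 1*(-871)))) = 1/(-1721431 + (181656 - (-3 - 3*(692 - 1*(-871))/(-1/893)))) = 1/(-1721431 + (181656 - (-3 - 3*(692 + 871)*(-893)))) = 1/(-1721431 + (181656 - (-3 - 3*1563*(-893)))) = 1/(-1721431 + (181656 - (-3 + 4187277))) = 1/(-1721431 + (181656 - 1*4187274)) = 1/(-1721431 + (181656 - 4187274)) = 1/(-1721431 - 4005618) = 1/(-5727049) = -1/5727049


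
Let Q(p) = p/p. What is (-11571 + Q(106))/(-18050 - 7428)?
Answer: 5785/12739 ≈ 0.45412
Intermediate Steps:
Q(p) = 1
(-11571 + Q(106))/(-18050 - 7428) = (-11571 + 1)/(-18050 - 7428) = -11570/(-25478) = -11570*(-1/25478) = 5785/12739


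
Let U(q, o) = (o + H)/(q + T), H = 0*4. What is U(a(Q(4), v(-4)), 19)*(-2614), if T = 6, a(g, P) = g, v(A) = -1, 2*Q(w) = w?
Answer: -24833/4 ≈ -6208.3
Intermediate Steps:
Q(w) = w/2
H = 0
U(q, o) = o/(6 + q) (U(q, o) = (o + 0)/(q + 6) = o/(6 + q))
U(a(Q(4), v(-4)), 19)*(-2614) = (19/(6 + (1/2)*4))*(-2614) = (19/(6 + 2))*(-2614) = (19/8)*(-2614) = -24833/4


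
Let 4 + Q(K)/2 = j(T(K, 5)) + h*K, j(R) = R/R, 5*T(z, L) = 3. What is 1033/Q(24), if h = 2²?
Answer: 1033/186 ≈ 5.5538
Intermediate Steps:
T(z, L) = ⅗ (T(z, L) = (⅕)*3 = ⅗)
j(R) = 1
h = 4
Q(K) = -6 + 8*K (Q(K) = -8 + 2*(1 + 4*K) = -8 + (2 + 8*K) = -6 + 8*K)
1033/Q(24) = 1033/(-6 + 8*24) = 1033/(-6 + 192) = 1033/186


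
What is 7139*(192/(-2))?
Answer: -685344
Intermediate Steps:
7139*(192/(-2)) = 7139*(192*(-½)) = 7139*(-96) = -685344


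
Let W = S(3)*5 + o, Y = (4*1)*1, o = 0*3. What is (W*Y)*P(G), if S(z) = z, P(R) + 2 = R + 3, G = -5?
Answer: -240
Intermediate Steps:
P(R) = 1 + R (P(R) = -2 + (R + 3) = -2 + (3 + R) = 1 + R)
o = 0
Y = 4 (Y = 4*1 = 4)
W = 15 (W = 3*5 + 0 = 15 + 0 = 15)
(W*Y)*P(G) = (15*4)*(1 - 5) = 60*(-4) = -240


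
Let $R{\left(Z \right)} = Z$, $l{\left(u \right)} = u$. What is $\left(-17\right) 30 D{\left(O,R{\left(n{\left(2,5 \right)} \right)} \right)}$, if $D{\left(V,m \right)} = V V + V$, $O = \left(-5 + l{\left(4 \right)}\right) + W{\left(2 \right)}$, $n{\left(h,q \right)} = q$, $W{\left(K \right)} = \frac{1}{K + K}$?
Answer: $\frac{765}{8} \approx 95.625$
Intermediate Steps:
$W{\left(K \right)} = \frac{1}{2 K}$
$O = - \frac{3}{4}$ ($O = \left(-5 + 4\right) + \frac{1}{2 \cdot 2} = -1 + \frac{1}{2} \cdot \frac{1}{2} = -1 + \frac{1}{4} = - \frac{3}{4} \approx -0.75$)
$D{\left(V,m \right)} = V + V^{2}$ ($D{\left(V,m \right)} = V^{2} + V = V + V^{2}$)
$\left(-17\right) 30 D{\left(O,R{\left(n{\left(2,5 \right)} \right)} \right)} = \left(-17\right) 30 \left(- \frac{3 \left(1 - \frac{3}{4}\right)}{4}\right) = - 510 \left(\left(- \frac{3}{4}\right) \frac{1}{4}\right) = \left(-510\right) \left(- \frac{3}{16}\right) = \frac{765}{8}$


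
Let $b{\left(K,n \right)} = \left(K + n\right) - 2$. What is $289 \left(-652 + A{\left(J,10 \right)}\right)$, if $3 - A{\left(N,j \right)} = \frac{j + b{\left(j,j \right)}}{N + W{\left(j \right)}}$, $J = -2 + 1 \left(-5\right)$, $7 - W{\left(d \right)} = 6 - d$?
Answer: $-189584$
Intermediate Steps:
$W{\left(d \right)} = 1 + d$ ($W{\left(d \right)} = 7 - \left(6 - d\right) = 7 + \left(-6 + d\right) = 1 + d$)
$b{\left(K,n \right)} = -2 + K + n$
$J = -7$ ($J = -2 - 5 = -7$)
$A{\left(N,j \right)} = 3 - \frac{-2 + 3 j}{1 + N + j}$ ($A{\left(N,j \right)} = 3 - \frac{j + \left(-2 + j + j\right)}{N + \left(1 + j\right)} = 3 - \frac{j + \left(-2 + 2 j\right)}{1 + N + j} = 3 - \frac{-2 + 3 j}{1 + N + j}$)
$289 \left(-652 + A{\left(J,10 \right)}\right) = 289 \left(-652 + \frac{5 + 3 \left(-7\right)}{1 - 7 + 10}\right) = 289 \left(-652 + \frac{5 - 21}{4}\right) = 289 \left(-652 + \frac{1}{4} \left(-16\right)\right) = 289 \left(-652 - 4\right) = 289 \left(-656\right) = -189584$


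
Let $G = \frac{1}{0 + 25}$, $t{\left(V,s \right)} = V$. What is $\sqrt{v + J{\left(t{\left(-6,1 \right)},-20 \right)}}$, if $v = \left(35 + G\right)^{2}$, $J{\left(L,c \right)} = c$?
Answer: $\frac{2 \sqrt{188719}}{25} \approx 34.753$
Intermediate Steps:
$G = \frac{1}{25} \approx 0.04$
$v = \frac{767376}{625}$ ($v = \left(35 + \frac{1}{25}\right)^{2} = \left(\frac{876}{25}\right)^{2} = \frac{767376}{625} \approx 1227.8$)
$\sqrt{v + J{\left(t{\left(-6,1 \right)},-20 \right)}} = \sqrt{\frac{767376}{625} - 20} = \sqrt{\frac{754876}{625}} = \frac{2 \sqrt{188719}}{25}$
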